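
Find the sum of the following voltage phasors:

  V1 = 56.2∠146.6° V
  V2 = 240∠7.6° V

Step 1 — Convert each phasor to rectangular form:
  V1 = 56.2·(cos(146.6°) + j·sin(146.6°)) = -46.92 + j30.94 V
  V2 = 240·(cos(7.6°) + j·sin(7.6°)) = 237.9 + j31.74 V
Step 2 — Sum components: V_total = 191 + j62.68 V.
Step 3 — Convert to polar: |V_total| = 201 V, ∠V_total = 18.2°.

V_total = 201∠18.2° V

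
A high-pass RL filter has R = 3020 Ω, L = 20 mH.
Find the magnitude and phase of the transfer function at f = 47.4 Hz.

Step 1 — Angular frequency: ω = 2π·47.4 = 297.8 rad/s.
Step 2 — Transfer function: H(jω) = jωL/(R + jωL).
Step 3 — Numerator jωL = j·5.956; denominator R + jωL = 3020 + j5.956.
Step 4 — H = 3.89e-06 + j0.001972.
Step 5 — Magnitude: |H| = 0.001972 (-54.1 dB); phase: φ = 89.9°.

|H| = 0.001972 (-54.1 dB), φ = 89.9°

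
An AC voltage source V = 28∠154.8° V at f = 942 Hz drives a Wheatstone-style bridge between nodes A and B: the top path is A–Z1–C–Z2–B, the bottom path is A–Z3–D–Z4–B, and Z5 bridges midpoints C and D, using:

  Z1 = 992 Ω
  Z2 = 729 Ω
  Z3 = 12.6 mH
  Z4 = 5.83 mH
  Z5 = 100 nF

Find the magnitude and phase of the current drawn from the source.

Step 1 — Angular frequency: ω = 2π·f = 2π·942 = 5919 rad/s.
Step 2 — Component impedances:
  Z1: Z = R = 992 Ω
  Z2: Z = R = 729 Ω
  Z3: Z = jωL = j·5919·0.0126 = 0 + j74.58 Ω
  Z4: Z = jωL = j·5919·0.00583 = 0 + j34.51 Ω
  Z5: Z = 1/(jωC) = -j/(ω·C) = 0 - j1690 Ω
Step 3 — Bridge requires nodal analysis (the Z5 bridge couples midpoints C and D, so the two paths cannot be reduced to a simple series/parallel combination). Setting node B to ground and injecting 1 A at node A, the 3-node admittance system at A, C, D solves to V_A = Z_AB = 6.915 + j108.7 Ω = 108.9∠86.4° Ω.
Step 4 — Source phasor: V = 28∠154.8° V = -25.34 + j11.92 V.
Step 5 — Ohm's law: I = V / Z_total = (-25.34 + j11.92) / (6.915 + j108.7) = 0.09445 + j0.239 A.
Step 6 — Convert to polar: |I| = 0.257 A, ∠I = 68.4°.

I = 0.257∠68.4° A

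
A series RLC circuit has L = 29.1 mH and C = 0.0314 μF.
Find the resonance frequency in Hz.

Step 1 — Resonance condition Im(Z)=0 gives ω₀ = 1/√(LC).
Step 2 — ω₀ = 1/√(0.0291·3.14e-08) = 3.308e+04 rad/s.
Step 3 — f₀ = ω₀/(2π) = 5265 Hz.

f₀ = 5265 Hz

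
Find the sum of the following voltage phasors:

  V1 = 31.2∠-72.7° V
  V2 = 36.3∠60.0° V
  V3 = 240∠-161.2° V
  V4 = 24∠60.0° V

Step 1 — Convert each phasor to rectangular form:
  V1 = 31.2·(cos(-72.7°) + j·sin(-72.7°)) = 9.278 - j29.79 V
  V2 = 36.3·(cos(60.0°) + j·sin(60.0°)) = 18.15 + j31.44 V
  V3 = 240·(cos(-161.2°) + j·sin(-161.2°)) = -227.2 - j77.34 V
  V4 = 24·(cos(60.0°) + j·sin(60.0°)) = 12 + j20.78 V
Step 2 — Sum components: V_total = -187.8 - j54.91 V.
Step 3 — Convert to polar: |V_total| = 195.6 V, ∠V_total = -163.7°.

V_total = 195.6∠-163.7° V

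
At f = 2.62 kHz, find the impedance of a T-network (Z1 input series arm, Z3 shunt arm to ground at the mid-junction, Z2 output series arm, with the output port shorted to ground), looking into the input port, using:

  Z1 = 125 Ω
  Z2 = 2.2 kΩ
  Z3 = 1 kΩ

Step 1 — Angular frequency: ω = 2π·f = 2π·2620 = 1.646e+04 rad/s.
Step 2 — Component impedances:
  Z1: Z = R = 125 Ω
  Z2: Z = R = 2200 Ω
  Z3: Z = R = 1000 Ω
Step 3 — With the output port shorted to ground, the output series arm Z2 runs from the junction to ground; the shunt arm Z3 also runs from the junction to ground. They appear in parallel: Z3 || Z2 = 687.5 Ω.
Step 4 — Series with input arm Z1: Z_in = Z1 + (Z3 || Z2) = 812.5 Ω = 812.5∠0.0° Ω.

Z = 812.5 Ω = 812.5∠0.0° Ω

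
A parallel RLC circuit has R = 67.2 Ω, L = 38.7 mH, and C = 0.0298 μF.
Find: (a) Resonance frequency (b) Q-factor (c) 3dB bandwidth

Step 1 — Resonance: ω₀ = 1/√(LC) = 1/√(0.0387·2.98e-08) = 2.945e+04 rad/s.
Step 2 — f₀ = ω₀/(2π) = 4687 Hz.
Step 3 — Parallel Q: Q = R/(ω₀L) = 67.2/(2.945e+04·0.0387) = 0.05897.
Step 4 — Bandwidth: Δω = ω₀/Q = 4.994e+05 rad/s; BW = Δω/(2π) = 7.948e+04 Hz.

(a) f₀ = 4687 Hz  (b) Q = 0.05897  (c) BW = 7.948e+04 Hz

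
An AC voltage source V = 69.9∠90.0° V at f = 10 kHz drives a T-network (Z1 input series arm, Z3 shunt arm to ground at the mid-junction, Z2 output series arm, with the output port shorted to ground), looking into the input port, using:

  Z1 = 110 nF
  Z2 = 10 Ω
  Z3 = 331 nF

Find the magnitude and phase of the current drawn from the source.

Step 1 — Angular frequency: ω = 2π·f = 2π·1e+04 = 6.283e+04 rad/s.
Step 2 — Component impedances:
  Z1: Z = 1/(jωC) = -j/(ω·C) = 0 - j144.7 Ω
  Z2: Z = R = 10 Ω
  Z3: Z = 1/(jωC) = -j/(ω·C) = 0 - j48.08 Ω
Step 3 — With the output port shorted to ground, the output series arm Z2 runs from the junction to ground; the shunt arm Z3 also runs from the junction to ground. They appear in parallel: Z3 || Z2 = 9.585 - j1.994 Ω.
Step 4 — Series with input arm Z1: Z_in = Z1 + (Z3 || Z2) = 9.585 - j146.7 Ω = 147∠-86.3° Ω.
Step 5 — Source phasor: V = 69.9∠90.0° V = 0 + j69.9 V.
Step 6 — Ohm's law: I = V / Z_total = (0 + j69.9) / (9.585 - j146.7) = -0.4745 + j0.03101 A.
Step 7 — Convert to polar: |I| = 0.4755 A, ∠I = 176.3°.

I = 0.4755∠176.3° A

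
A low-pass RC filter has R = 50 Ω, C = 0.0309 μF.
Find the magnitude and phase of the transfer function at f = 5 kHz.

Step 1 — Angular frequency: ω = 2π·5000 = 3.142e+04 rad/s.
Step 2 — Transfer function: H(jω) = 1/(1 + jωRC).
Step 3 — Denominator: 1 + jωRC = 1 + j·3.142e+04·50·3.09e-08 = 1 + j0.04854.
Step 4 — H = 0.9976 - j0.04842.
Step 5 — Magnitude: |H| = 0.9988 (-0.0 dB); phase: φ = -2.8°.

|H| = 0.9988 (-0.0 dB), φ = -2.8°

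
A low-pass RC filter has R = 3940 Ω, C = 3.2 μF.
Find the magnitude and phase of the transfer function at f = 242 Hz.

Step 1 — Angular frequency: ω = 2π·242 = 1521 rad/s.
Step 2 — Transfer function: H(jω) = 1/(1 + jωRC).
Step 3 — Denominator: 1 + jωRC = 1 + j·1521·3940·3.2e-06 = 1 + j19.17.
Step 4 — H = 0.002714 - j0.05202.
Step 5 — Magnitude: |H| = 0.05209 (-25.7 dB); phase: φ = -87.0°.

|H| = 0.05209 (-25.7 dB), φ = -87.0°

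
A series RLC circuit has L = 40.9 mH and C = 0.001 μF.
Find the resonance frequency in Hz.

Step 1 — Resonance condition Im(Z)=0 gives ω₀ = 1/√(LC).
Step 2 — ω₀ = 1/√(0.0409·1e-09) = 1.564e+05 rad/s.
Step 3 — f₀ = ω₀/(2π) = 2.489e+04 Hz.

f₀ = 2.489e+04 Hz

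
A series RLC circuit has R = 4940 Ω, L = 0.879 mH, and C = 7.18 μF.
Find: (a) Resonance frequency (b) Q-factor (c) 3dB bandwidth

Step 1 — Resonance: ω₀ = 1/√(LC) = 1/√(0.000879·7.18e-06) = 1.259e+04 rad/s.
Step 2 — f₀ = ω₀/(2π) = 2003 Hz.
Step 3 — Series Q: Q = ω₀L/R = 1.259e+04·0.000879/4940 = 0.00224.
Step 4 — Bandwidth: Δω = ω₀/Q = 5.62e+06 rad/s; BW = Δω/(2π) = 8.945e+05 Hz.

(a) f₀ = 2003 Hz  (b) Q = 0.00224  (c) BW = 8.945e+05 Hz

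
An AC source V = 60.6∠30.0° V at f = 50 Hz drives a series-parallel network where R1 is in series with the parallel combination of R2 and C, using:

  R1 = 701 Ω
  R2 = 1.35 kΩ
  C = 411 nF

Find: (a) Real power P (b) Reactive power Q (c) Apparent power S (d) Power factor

Step 1 — Angular frequency: ω = 2π·f = 2π·50 = 314.2 rad/s.
Step 2 — Component impedances:
  R1: Z = R = 701 Ω
  R2: Z = R = 1350 Ω
  C: Z = 1/(jωC) = -j/(ω·C) = 0 - j7745 Ω
Step 3 — Parallel branch: R2 || C = 1/(1/R2 + 1/C) = 1310 - j228.4 Ω.
Step 4 — Series with R1: Z_total = R1 + (R2 || C) = 2011 - j228.4 Ω = 2024∠-6.5° Ω.
Step 5 — Source phasor: V = 60.6∠30.0° V = 52.48 + j30.3 V.
Step 6 — Current: I = V / Z = 0.02407 + j0.0178 A = 0.02994∠36.5° A.
Step 7 — Complex power: S = V·I* = 1.803 - j0.2047 VA.
Step 8 — Real power: P = Re(S) = 1.803 W.
Step 9 — Reactive power: Q = Im(S) = -0.2047 VAR.
Step 10 — Apparent power: |S| = 1.814 VA.
Step 11 — Power factor: PF = P/|S| = 0.9936 (leading).

(a) P = 1.803 W  (b) Q = -0.2047 VAR  (c) S = 1.814 VA  (d) PF = 0.9936 (leading)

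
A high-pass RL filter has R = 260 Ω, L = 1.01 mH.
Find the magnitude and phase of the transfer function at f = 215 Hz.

Step 1 — Angular frequency: ω = 2π·215 = 1351 rad/s.
Step 2 — Transfer function: H(jω) = jωL/(R + jωL).
Step 3 — Numerator jωL = j·1.364; denominator R + jωL = 260 + j1.364.
Step 4 — H = 2.754e-05 + j0.005248.
Step 5 — Magnitude: |H| = 0.005248 (-45.6 dB); phase: φ = 89.7°.

|H| = 0.005248 (-45.6 dB), φ = 89.7°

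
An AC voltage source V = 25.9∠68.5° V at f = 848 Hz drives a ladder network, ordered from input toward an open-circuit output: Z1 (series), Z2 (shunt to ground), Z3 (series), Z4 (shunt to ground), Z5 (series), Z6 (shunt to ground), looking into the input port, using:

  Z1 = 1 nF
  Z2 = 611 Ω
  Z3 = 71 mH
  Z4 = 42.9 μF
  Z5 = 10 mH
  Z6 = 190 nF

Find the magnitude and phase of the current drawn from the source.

Step 1 — Angular frequency: ω = 2π·f = 2π·848 = 5328 rad/s.
Step 2 — Component impedances:
  Z1: Z = 1/(jωC) = -j/(ω·C) = 0 - j1.877e+05 Ω
  Z2: Z = R = 611 Ω
  Z3: Z = jωL = j·5328·0.071 = 0 + j378.3 Ω
  Z4: Z = 1/(jωC) = -j/(ω·C) = 0 - j4.375 Ω
  Z5: Z = jωL = j·5328·0.01 = 0 + j53.28 Ω
  Z6: Z = 1/(jωC) = -j/(ω·C) = 0 - j987.8 Ω
Step 3 — Ladder network (open output): work backward from the far end, alternating series and parallel combinations. Z_in = 166.5 - j1.874e+05 Ω = 1.874e+05∠-89.9° Ω.
Step 4 — Source phasor: V = 25.9∠68.5° V = 9.492 + j24.1 V.
Step 5 — Ohm's law: I = V / Z_total = (9.492 + j24.1) / (166.5 - j1.874e+05) = -0.0001285 + j5.076e-05 A.
Step 6 — Convert to polar: |I| = 0.0001382 A, ∠I = 158.4°.

I = 0.0001382∠158.4° A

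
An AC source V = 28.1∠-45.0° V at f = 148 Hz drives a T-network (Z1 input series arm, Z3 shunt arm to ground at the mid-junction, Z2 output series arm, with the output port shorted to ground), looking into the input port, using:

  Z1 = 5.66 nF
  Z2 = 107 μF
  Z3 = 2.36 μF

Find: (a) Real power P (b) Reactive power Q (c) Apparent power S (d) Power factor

Step 1 — Angular frequency: ω = 2π·f = 2π·148 = 929.9 rad/s.
Step 2 — Component impedances:
  Z1: Z = 1/(jωC) = -j/(ω·C) = 0 - j1.9e+05 Ω
  Z2: Z = 1/(jωC) = -j/(ω·C) = 0 - j10.05 Ω
  Z3: Z = 1/(jωC) = -j/(ω·C) = 0 - j455.7 Ω
Step 3 — With the output port shorted to ground, the output series arm Z2 runs from the junction to ground; the shunt arm Z3 also runs from the junction to ground. They appear in parallel: Z3 || Z2 = 0 - j9.833 Ω.
Step 4 — Series with input arm Z1: Z_in = Z1 + (Z3 || Z2) = 0 - j1.9e+05 Ω = 1.9e+05∠-90.0° Ω.
Step 5 — Source phasor: V = 28.1∠-45.0° V = 19.87 - j19.87 V.
Step 6 — Current: I = V / Z = 0.0001046 + j0.0001046 A = 0.0001479∠45.0° A.
Step 7 — Complex power: S = V·I* = 0 - j0.004156 VA.
Step 8 — Real power: P = Re(S) = 0 W.
Step 9 — Reactive power: Q = Im(S) = -0.004156 VAR.
Step 10 — Apparent power: |S| = 0.004156 VA.
Step 11 — Power factor: PF = P/|S| = 0 (leading).

(a) P = 0 W  (b) Q = -0.004156 VAR  (c) S = 0.004156 VA  (d) PF = 0 (leading)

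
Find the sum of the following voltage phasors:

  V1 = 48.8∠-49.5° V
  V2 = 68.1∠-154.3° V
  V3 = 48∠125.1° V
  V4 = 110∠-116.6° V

Step 1 — Convert each phasor to rectangular form:
  V1 = 48.8·(cos(-49.5°) + j·sin(-49.5°)) = 31.69 - j37.11 V
  V2 = 68.1·(cos(-154.3°) + j·sin(-154.3°)) = -61.36 - j29.53 V
  V3 = 48·(cos(125.1°) + j·sin(125.1°)) = -27.6 + j39.27 V
  V4 = 110·(cos(-116.6°) + j·sin(-116.6°)) = -49.25 - j98.36 V
Step 2 — Sum components: V_total = -106.5 - j125.7 V.
Step 3 — Convert to polar: |V_total| = 164.8 V, ∠V_total = -130.3°.

V_total = 164.8∠-130.3° V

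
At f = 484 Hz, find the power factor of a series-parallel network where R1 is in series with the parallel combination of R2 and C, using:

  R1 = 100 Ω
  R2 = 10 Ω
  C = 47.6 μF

Step 1 — Angular frequency: ω = 2π·f = 2π·484 = 3041 rad/s.
Step 2 — Component impedances:
  R1: Z = R = 100 Ω
  R2: Z = R = 10 Ω
  C: Z = 1/(jωC) = -j/(ω·C) = 0 - j6.908 Ω
Step 3 — Parallel branch: R2 || C = 1/(1/R2 + 1/C) = 3.231 - j4.676 Ω.
Step 4 — Series with R1: Z_total = R1 + (R2 || C) = 103.2 - j4.676 Ω = 103.3∠-2.6° Ω.
Step 5 — Power factor: PF = cos(φ) = Re(Z)/|Z| = 103.2/103.3 = 0.999.
Step 6 — Type: Im(Z) = -4.676 ⇒ leading (phase φ = -2.6°).

PF = 0.999 (leading, φ = -2.6°)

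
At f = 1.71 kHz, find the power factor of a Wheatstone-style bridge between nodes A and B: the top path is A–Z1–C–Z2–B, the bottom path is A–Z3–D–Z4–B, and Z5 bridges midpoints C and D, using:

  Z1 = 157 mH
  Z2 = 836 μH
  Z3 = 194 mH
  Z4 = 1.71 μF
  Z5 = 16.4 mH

Step 1 — Angular frequency: ω = 2π·f = 2π·1710 = 1.074e+04 rad/s.
Step 2 — Component impedances:
  Z1: Z = jωL = j·1.074e+04·0.157 = 0 + j1687 Ω
  Z2: Z = jωL = j·1.074e+04·0.000836 = 0 + j8.982 Ω
  Z3: Z = jωL = j·1.074e+04·0.194 = 0 + j2084 Ω
  Z4: Z = 1/(jωC) = -j/(ω·C) = 0 - j54.43 Ω
  Z5: Z = jωL = j·1.074e+04·0.0164 = 0 + j176.2 Ω
Step 3 — Bridge requires nodal analysis (the Z5 bridge couples midpoints C and D, so the two paths cannot be reduced to a simple series/parallel combination). Setting node B to ground and injecting 1 A at node A, the 3-node admittance system at A, C, D solves to V_A = Z_AB = 0 + j917.2 Ω = 917.2∠90.0° Ω.
Step 4 — Power factor: PF = cos(φ) = Re(Z)/|Z| = 0/917.2 = 0.
Step 5 — Type: Im(Z) = 917.2 ⇒ lagging (phase φ = 90.0°).

PF = 0 (lagging, φ = 90.0°)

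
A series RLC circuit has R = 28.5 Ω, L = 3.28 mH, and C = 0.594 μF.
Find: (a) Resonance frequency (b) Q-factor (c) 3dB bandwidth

Step 1 — Resonance: ω₀ = 1/√(LC) = 1/√(0.00328·5.94e-07) = 2.266e+04 rad/s.
Step 2 — f₀ = ω₀/(2π) = 3606 Hz.
Step 3 — Series Q: Q = ω₀L/R = 2.266e+04·0.00328/28.5 = 2.607.
Step 4 — Bandwidth: Δω = ω₀/Q = 8689 rad/s; BW = Δω/(2π) = 1383 Hz.

(a) f₀ = 3606 Hz  (b) Q = 2.607  (c) BW = 1383 Hz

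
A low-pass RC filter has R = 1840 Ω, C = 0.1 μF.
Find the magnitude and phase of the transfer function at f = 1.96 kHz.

Step 1 — Angular frequency: ω = 2π·1960 = 1.232e+04 rad/s.
Step 2 — Transfer function: H(jω) = 1/(1 + jωRC).
Step 3 — Denominator: 1 + jωRC = 1 + j·1.232e+04·1840·1e-07 = 1 + j2.266.
Step 4 — H = 0.163 - j0.3694.
Step 5 — Magnitude: |H| = 0.4037 (-7.9 dB); phase: φ = -66.2°.

|H| = 0.4037 (-7.9 dB), φ = -66.2°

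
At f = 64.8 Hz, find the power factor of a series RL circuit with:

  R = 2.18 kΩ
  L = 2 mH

Step 1 — Angular frequency: ω = 2π·f = 2π·64.8 = 407.2 rad/s.
Step 2 — Component impedances:
  R: Z = R = 2180 Ω
  L: Z = jωL = j·407.2·0.002 = 0 + j0.8143 Ω
Step 3 — Series combination: Z_total = R + L = 2180 + j0.8143 Ω = 2180∠0.0° Ω.
Step 4 — Power factor: PF = cos(φ) = Re(Z)/|Z| = 2180/2180 = 1.
Step 5 — Type: Im(Z) = 0.8143 ⇒ lagging (phase φ = 0.0°).

PF = 1 (lagging, φ = 0.0°)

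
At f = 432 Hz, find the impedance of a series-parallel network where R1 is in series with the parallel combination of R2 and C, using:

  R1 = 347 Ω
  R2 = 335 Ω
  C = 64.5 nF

Step 1 — Angular frequency: ω = 2π·f = 2π·432 = 2714 rad/s.
Step 2 — Component impedances:
  R1: Z = R = 347 Ω
  R2: Z = R = 335 Ω
  C: Z = 1/(jωC) = -j/(ω·C) = 0 - j5712 Ω
Step 3 — Parallel branch: R2 || C = 1/(1/R2 + 1/C) = 333.9 - j19.58 Ω.
Step 4 — Series with R1: Z_total = R1 + (R2 || C) = 680.9 - j19.58 Ω = 681.1∠-1.6° Ω.

Z = 680.9 - j19.58 Ω = 681.1∠-1.6° Ω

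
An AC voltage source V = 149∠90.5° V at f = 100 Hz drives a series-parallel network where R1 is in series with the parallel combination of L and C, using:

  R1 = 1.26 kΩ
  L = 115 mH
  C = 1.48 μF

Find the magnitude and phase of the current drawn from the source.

Step 1 — Angular frequency: ω = 2π·f = 2π·100 = 628.3 rad/s.
Step 2 — Component impedances:
  R1: Z = R = 1260 Ω
  L: Z = jωL = j·628.3·0.115 = 0 + j72.26 Ω
  C: Z = 1/(jωC) = -j/(ω·C) = 0 - j1075 Ω
Step 3 — Parallel branch: L || C = 1/(1/L + 1/C) = 0 + j77.46 Ω.
Step 4 — Series with R1: Z_total = R1 + (L || C) = 1260 + j77.46 Ω = 1262∠3.5° Ω.
Step 5 — Source phasor: V = 149∠90.5° V = -1.3 + j149 V.
Step 6 — Ohm's law: I = V / Z_total = (-1.3 + j149) / (1260 + j77.46) = 0.006214 + j0.1179 A.
Step 7 — Convert to polar: |I| = 0.118 A, ∠I = 87.0°.

I = 0.118∠87.0° A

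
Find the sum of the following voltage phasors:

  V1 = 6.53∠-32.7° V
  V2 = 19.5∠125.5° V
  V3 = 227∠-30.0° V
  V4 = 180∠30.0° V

Step 1 — Convert each phasor to rectangular form:
  V1 = 6.53·(cos(-32.7°) + j·sin(-32.7°)) = 5.495 - j3.528 V
  V2 = 19.5·(cos(125.5°) + j·sin(125.5°)) = -11.32 + j15.88 V
  V3 = 227·(cos(-30.0°) + j·sin(-30.0°)) = 196.6 - j113.5 V
  V4 = 180·(cos(30.0°) + j·sin(30.0°)) = 155.9 + j90 V
Step 2 — Sum components: V_total = 346.6 - j11.15 V.
Step 3 — Convert to polar: |V_total| = 346.8 V, ∠V_total = -1.8°.

V_total = 346.8∠-1.8° V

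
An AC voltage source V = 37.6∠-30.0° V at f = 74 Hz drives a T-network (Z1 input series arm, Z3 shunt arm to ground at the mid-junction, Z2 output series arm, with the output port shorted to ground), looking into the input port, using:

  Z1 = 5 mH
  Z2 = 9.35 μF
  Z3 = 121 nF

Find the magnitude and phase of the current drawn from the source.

Step 1 — Angular frequency: ω = 2π·f = 2π·74 = 465 rad/s.
Step 2 — Component impedances:
  Z1: Z = jωL = j·465·0.005 = 0 + j2.325 Ω
  Z2: Z = 1/(jωC) = -j/(ω·C) = 0 - j230 Ω
  Z3: Z = 1/(jωC) = -j/(ω·C) = 0 - j1.777e+04 Ω
Step 3 — With the output port shorted to ground, the output series arm Z2 runs from the junction to ground; the shunt arm Z3 also runs from the junction to ground. They appear in parallel: Z3 || Z2 = 0 - j227.1 Ω.
Step 4 — Series with input arm Z1: Z_in = Z1 + (Z3 || Z2) = 0 - j224.8 Ω = 224.8∠-90.0° Ω.
Step 5 — Source phasor: V = 37.6∠-30.0° V = 32.56 - j18.8 V.
Step 6 — Ohm's law: I = V / Z_total = (32.56 - j18.8) / (0 - j224.8) = 0.08364 + j0.1449 A.
Step 7 — Convert to polar: |I| = 0.1673 A, ∠I = 60.0°.

I = 0.1673∠60.0° A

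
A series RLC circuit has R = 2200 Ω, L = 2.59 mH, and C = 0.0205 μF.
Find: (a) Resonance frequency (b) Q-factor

Step 1 — Resonance condition Im(Z)=0 gives ω₀ = 1/√(LC).
Step 2 — ω₀ = 1/√(0.00259·2.05e-08) = 1.372e+05 rad/s.
Step 3 — f₀ = ω₀/(2π) = 2.184e+04 Hz.
Step 4 — Series Q: Q = ω₀L/R = 1.372e+05·0.00259/2200 = 0.1616.

(a) f₀ = 2.184e+04 Hz  (b) Q = 0.1616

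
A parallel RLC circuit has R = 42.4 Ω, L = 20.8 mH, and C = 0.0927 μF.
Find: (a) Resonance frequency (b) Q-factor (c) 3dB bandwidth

Step 1 — Resonance: ω₀ = 1/√(LC) = 1/√(0.0208·9.27e-08) = 2.277e+04 rad/s.
Step 2 — f₀ = ω₀/(2π) = 3625 Hz.
Step 3 — Parallel Q: Q = R/(ω₀L) = 42.4/(2.277e+04·0.0208) = 0.08951.
Step 4 — Bandwidth: Δω = ω₀/Q = 2.544e+05 rad/s; BW = Δω/(2π) = 4.049e+04 Hz.

(a) f₀ = 3625 Hz  (b) Q = 0.08951  (c) BW = 4.049e+04 Hz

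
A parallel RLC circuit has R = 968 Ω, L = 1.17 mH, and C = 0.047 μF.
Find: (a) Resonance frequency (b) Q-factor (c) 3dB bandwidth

Step 1 — Resonance: ω₀ = 1/√(LC) = 1/√(0.00117·4.7e-08) = 1.349e+05 rad/s.
Step 2 — f₀ = ω₀/(2π) = 2.146e+04 Hz.
Step 3 — Parallel Q: Q = R/(ω₀L) = 968/(1.349e+05·0.00117) = 6.135.
Step 4 — Bandwidth: Δω = ω₀/Q = 2.198e+04 rad/s; BW = Δω/(2π) = 3498 Hz.

(a) f₀ = 2.146e+04 Hz  (b) Q = 6.135  (c) BW = 3498 Hz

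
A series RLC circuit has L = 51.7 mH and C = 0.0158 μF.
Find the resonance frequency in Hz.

Step 1 — Resonance condition Im(Z)=0 gives ω₀ = 1/√(LC).
Step 2 — ω₀ = 1/√(0.0517·1.58e-08) = 3.499e+04 rad/s.
Step 3 — f₀ = ω₀/(2π) = 5569 Hz.

f₀ = 5569 Hz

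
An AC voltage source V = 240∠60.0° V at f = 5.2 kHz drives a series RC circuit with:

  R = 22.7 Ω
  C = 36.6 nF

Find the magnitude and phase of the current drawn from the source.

Step 1 — Angular frequency: ω = 2π·f = 2π·5200 = 3.267e+04 rad/s.
Step 2 — Component impedances:
  R: Z = R = 22.7 Ω
  C: Z = 1/(jωC) = -j/(ω·C) = 0 - j836.2 Ω
Step 3 — Series combination: Z_total = R + C = 22.7 - j836.2 Ω = 836.6∠-88.4° Ω.
Step 4 — Source phasor: V = 240∠60.0° V = 120 + j207.8 V.
Step 5 — Ohm's law: I = V / Z_total = (120 + j207.8) / (22.7 - j836.2) = -0.2445 + j0.1501 A.
Step 6 — Convert to polar: |I| = 0.2869 A, ∠I = 148.4°.

I = 0.2869∠148.4° A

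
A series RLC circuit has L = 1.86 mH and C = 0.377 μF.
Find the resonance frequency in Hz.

Step 1 — Resonance condition Im(Z)=0 gives ω₀ = 1/√(LC).
Step 2 — ω₀ = 1/√(0.00186·3.77e-07) = 3.776e+04 rad/s.
Step 3 — f₀ = ω₀/(2π) = 6010 Hz.

f₀ = 6010 Hz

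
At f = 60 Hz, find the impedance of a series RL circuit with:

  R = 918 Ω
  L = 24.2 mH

Step 1 — Angular frequency: ω = 2π·f = 2π·60 = 377 rad/s.
Step 2 — Component impedances:
  R: Z = R = 918 Ω
  L: Z = jωL = j·377·0.0242 = 0 + j9.123 Ω
Step 3 — Series combination: Z_total = R + L = 918 + j9.123 Ω = 918∠0.6° Ω.

Z = 918 + j9.123 Ω = 918∠0.6° Ω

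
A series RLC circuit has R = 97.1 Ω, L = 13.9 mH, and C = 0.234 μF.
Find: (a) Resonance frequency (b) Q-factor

Step 1 — Resonance condition Im(Z)=0 gives ω₀ = 1/√(LC).
Step 2 — ω₀ = 1/√(0.0139·2.34e-07) = 1.753e+04 rad/s.
Step 3 — f₀ = ω₀/(2π) = 2791 Hz.
Step 4 — Series Q: Q = ω₀L/R = 1.753e+04·0.0139/97.1 = 2.51.

(a) f₀ = 2791 Hz  (b) Q = 2.51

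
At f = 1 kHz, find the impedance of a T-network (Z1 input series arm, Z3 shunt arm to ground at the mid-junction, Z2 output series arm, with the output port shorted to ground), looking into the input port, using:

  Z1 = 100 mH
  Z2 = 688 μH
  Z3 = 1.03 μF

Step 1 — Angular frequency: ω = 2π·f = 2π·1000 = 6283 rad/s.
Step 2 — Component impedances:
  Z1: Z = jωL = j·6283·0.1 = 0 + j628.3 Ω
  Z2: Z = jωL = j·6283·0.000688 = 0 + j4.323 Ω
  Z3: Z = 1/(jωC) = -j/(ω·C) = 0 - j154.5 Ω
Step 3 — With the output port shorted to ground, the output series arm Z2 runs from the junction to ground; the shunt arm Z3 also runs from the junction to ground. They appear in parallel: Z3 || Z2 = 0 + j4.447 Ω.
Step 4 — Series with input arm Z1: Z_in = Z1 + (Z3 || Z2) = 0 + j632.8 Ω = 632.8∠90.0° Ω.

Z = 0 + j632.8 Ω = 632.8∠90.0° Ω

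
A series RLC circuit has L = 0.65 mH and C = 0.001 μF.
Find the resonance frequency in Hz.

Step 1 — Resonance condition Im(Z)=0 gives ω₀ = 1/√(LC).
Step 2 — ω₀ = 1/√(0.00065·1e-09) = 1.24e+06 rad/s.
Step 3 — f₀ = ω₀/(2π) = 1.974e+05 Hz.

f₀ = 1.974e+05 Hz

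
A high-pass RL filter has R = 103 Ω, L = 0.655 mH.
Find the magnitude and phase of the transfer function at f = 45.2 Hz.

Step 1 — Angular frequency: ω = 2π·45.2 = 284 rad/s.
Step 2 — Transfer function: H(jω) = jωL/(R + jωL).
Step 3 — Numerator jωL = j·0.186; denominator R + jωL = 103 + j0.186.
Step 4 — H = 3.262e-06 + j0.001806.
Step 5 — Magnitude: |H| = 0.001806 (-54.9 dB); phase: φ = 89.9°.

|H| = 0.001806 (-54.9 dB), φ = 89.9°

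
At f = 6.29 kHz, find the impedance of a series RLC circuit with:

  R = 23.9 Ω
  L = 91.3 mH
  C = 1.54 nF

Step 1 — Angular frequency: ω = 2π·f = 2π·6290 = 3.952e+04 rad/s.
Step 2 — Component impedances:
  R: Z = R = 23.9 Ω
  L: Z = jωL = j·3.952e+04·0.0913 = 0 + j3608 Ω
  C: Z = 1/(jωC) = -j/(ω·C) = 0 - j1.643e+04 Ω
Step 3 — Series combination: Z_total = R + L + C = 23.9 - j1.282e+04 Ω = 1.282e+04∠-89.9° Ω.

Z = 23.9 - j1.282e+04 Ω = 1.282e+04∠-89.9° Ω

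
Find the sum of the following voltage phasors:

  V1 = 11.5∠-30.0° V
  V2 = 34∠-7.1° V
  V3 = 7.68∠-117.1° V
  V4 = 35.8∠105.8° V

Step 1 — Convert each phasor to rectangular form:
  V1 = 11.5·(cos(-30.0°) + j·sin(-30.0°)) = 9.959 - j5.75 V
  V2 = 34·(cos(-7.1°) + j·sin(-7.1°)) = 33.74 - j4.202 V
  V3 = 7.68·(cos(-117.1°) + j·sin(-117.1°)) = -3.499 - j6.837 V
  V4 = 35.8·(cos(105.8°) + j·sin(105.8°)) = -9.748 + j34.45 V
Step 2 — Sum components: V_total = 30.45 + j17.66 V.
Step 3 — Convert to polar: |V_total| = 35.2 V, ∠V_total = 30.1°.

V_total = 35.2∠30.1° V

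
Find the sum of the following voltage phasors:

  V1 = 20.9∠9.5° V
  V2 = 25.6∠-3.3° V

Step 1 — Convert each phasor to rectangular form:
  V1 = 20.9·(cos(9.5°) + j·sin(9.5°)) = 20.61 + j3.449 V
  V2 = 25.6·(cos(-3.3°) + j·sin(-3.3°)) = 25.56 - j1.474 V
Step 2 — Sum components: V_total = 46.17 + j1.976 V.
Step 3 — Convert to polar: |V_total| = 46.21 V, ∠V_total = 2.5°.

V_total = 46.21∠2.5° V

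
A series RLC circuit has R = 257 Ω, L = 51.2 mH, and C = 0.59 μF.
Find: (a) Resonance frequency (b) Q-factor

Step 1 — Resonance condition Im(Z)=0 gives ω₀ = 1/√(LC).
Step 2 — ω₀ = 1/√(0.0512·5.9e-07) = 5754 rad/s.
Step 3 — f₀ = ω₀/(2π) = 915.7 Hz.
Step 4 — Series Q: Q = ω₀L/R = 5754·0.0512/257 = 1.146.

(a) f₀ = 915.7 Hz  (b) Q = 1.146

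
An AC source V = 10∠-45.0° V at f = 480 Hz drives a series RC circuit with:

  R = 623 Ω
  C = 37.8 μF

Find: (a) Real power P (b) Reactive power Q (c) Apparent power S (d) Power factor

Step 1 — Angular frequency: ω = 2π·f = 2π·480 = 3016 rad/s.
Step 2 — Component impedances:
  R: Z = R = 623 Ω
  C: Z = 1/(jωC) = -j/(ω·C) = 0 - j8.772 Ω
Step 3 — Series combination: Z_total = R + C = 623 - j8.772 Ω = 623.1∠-0.8° Ω.
Step 4 — Source phasor: V = 10∠-45.0° V = 7.071 - j7.071 V.
Step 5 — Current: I = V / Z = 0.01151 - j0.01119 A = 0.01605∠-44.2° A.
Step 6 — Complex power: S = V·I* = 0.1605 - j0.00226 VA.
Step 7 — Real power: P = Re(S) = 0.1605 W.
Step 8 — Reactive power: Q = Im(S) = -0.00226 VAR.
Step 9 — Apparent power: |S| = 0.1605 VA.
Step 10 — Power factor: PF = P/|S| = 0.9999 (leading).

(a) P = 0.1605 W  (b) Q = -0.00226 VAR  (c) S = 0.1605 VA  (d) PF = 0.9999 (leading)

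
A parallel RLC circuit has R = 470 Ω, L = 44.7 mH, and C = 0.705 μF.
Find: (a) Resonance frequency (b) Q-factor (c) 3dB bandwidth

Step 1 — Resonance: ω₀ = 1/√(LC) = 1/√(0.0447·7.05e-07) = 5633 rad/s.
Step 2 — f₀ = ω₀/(2π) = 896.5 Hz.
Step 3 — Parallel Q: Q = R/(ω₀L) = 470/(5633·0.0447) = 1.867.
Step 4 — Bandwidth: Δω = ω₀/Q = 3018 rad/s; BW = Δω/(2π) = 480.3 Hz.

(a) f₀ = 896.5 Hz  (b) Q = 1.867  (c) BW = 480.3 Hz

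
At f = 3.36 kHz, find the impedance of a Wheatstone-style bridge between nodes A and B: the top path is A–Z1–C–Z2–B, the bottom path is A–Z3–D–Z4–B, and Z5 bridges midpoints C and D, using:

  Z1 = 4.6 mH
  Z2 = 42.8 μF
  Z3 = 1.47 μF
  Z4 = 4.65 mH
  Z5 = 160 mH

Step 1 — Angular frequency: ω = 2π·f = 2π·3360 = 2.111e+04 rad/s.
Step 2 — Component impedances:
  Z1: Z = jωL = j·2.111e+04·0.0046 = 0 + j97.11 Ω
  Z2: Z = 1/(jωC) = -j/(ω·C) = 0 - j1.107 Ω
  Z3: Z = 1/(jωC) = -j/(ω·C) = 0 - j32.22 Ω
  Z4: Z = jωL = j·2.111e+04·0.00465 = 0 + j98.17 Ω
  Z5: Z = jωL = j·2.111e+04·0.16 = 0 + j3378 Ω
Step 3 — Bridge requires nodal analysis (the Z5 bridge couples midpoints C and D, so the two paths cannot be reduced to a simple series/parallel combination). Setting node B to ground and injecting 1 A at node A, the 3-node admittance system at A, C, D solves to V_A = Z_AB = 0 + j38.09 Ω = 38.09∠90.0° Ω.

Z = 0 + j38.09 Ω = 38.09∠90.0° Ω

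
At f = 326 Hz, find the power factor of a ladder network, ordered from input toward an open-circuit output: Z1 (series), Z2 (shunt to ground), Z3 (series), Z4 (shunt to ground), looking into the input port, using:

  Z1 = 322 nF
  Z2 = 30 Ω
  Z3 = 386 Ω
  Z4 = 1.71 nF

Step 1 — Angular frequency: ω = 2π·f = 2π·326 = 2048 rad/s.
Step 2 — Component impedances:
  Z1: Z = 1/(jωC) = -j/(ω·C) = 0 - j1516 Ω
  Z2: Z = R = 30 Ω
  Z3: Z = R = 386 Ω
  Z4: Z = 1/(jωC) = -j/(ω·C) = 0 - j2.855e+05 Ω
Step 3 — Ladder network (open output): work backward from the far end, alternating series and parallel combinations. Z_in = 30 - j1516 Ω = 1516∠-88.9° Ω.
Step 4 — Power factor: PF = cos(φ) = Re(Z)/|Z| = 30/1516.5 = 0.01978.
Step 5 — Type: Im(Z) = -1516 ⇒ leading (phase φ = -88.9°).

PF = 0.01978 (leading, φ = -88.9°)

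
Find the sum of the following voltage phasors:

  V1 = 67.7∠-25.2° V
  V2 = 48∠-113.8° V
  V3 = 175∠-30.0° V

Step 1 — Convert each phasor to rectangular form:
  V1 = 67.7·(cos(-25.2°) + j·sin(-25.2°)) = 61.26 - j28.83 V
  V2 = 48·(cos(-113.8°) + j·sin(-113.8°)) = -19.37 - j43.92 V
  V3 = 175·(cos(-30.0°) + j·sin(-30.0°)) = 151.6 - j87.5 V
Step 2 — Sum components: V_total = 193.4 - j160.2 V.
Step 3 — Convert to polar: |V_total| = 251.2 V, ∠V_total = -39.6°.

V_total = 251.2∠-39.6° V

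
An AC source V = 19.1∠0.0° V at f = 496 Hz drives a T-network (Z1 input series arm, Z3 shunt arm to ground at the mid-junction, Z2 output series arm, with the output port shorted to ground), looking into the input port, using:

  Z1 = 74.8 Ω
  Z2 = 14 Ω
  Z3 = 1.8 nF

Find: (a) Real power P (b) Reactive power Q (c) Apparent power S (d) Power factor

Step 1 — Angular frequency: ω = 2π·f = 2π·496 = 3116 rad/s.
Step 2 — Component impedances:
  Z1: Z = R = 74.8 Ω
  Z2: Z = R = 14 Ω
  Z3: Z = 1/(jωC) = -j/(ω·C) = 0 - j1.783e+05 Ω
Step 3 — With the output port shorted to ground, the output series arm Z2 runs from the junction to ground; the shunt arm Z3 also runs from the junction to ground. They appear in parallel: Z3 || Z2 = 14 - j0.001099 Ω.
Step 4 — Series with input arm Z1: Z_in = Z1 + (Z3 || Z2) = 88.8 - j0.001099 Ω = 88.8∠-0.0° Ω.
Step 5 — Source phasor: V = 19.1∠0.0° V = 19.1 V.
Step 6 — Current: I = V / Z = 0.2151 + j2.663e-06 A = 0.2151∠0.0° A.
Step 7 — Complex power: S = V·I* = 4.108 - j5.087e-05 VA.
Step 8 — Real power: P = Re(S) = 4.108 W.
Step 9 — Reactive power: Q = Im(S) = -5.087e-05 VAR.
Step 10 — Apparent power: |S| = 4.108 VA.
Step 11 — Power factor: PF = P/|S| = 1 (leading).

(a) P = 4.108 W  (b) Q = -5.087e-05 VAR  (c) S = 4.108 VA  (d) PF = 1 (leading)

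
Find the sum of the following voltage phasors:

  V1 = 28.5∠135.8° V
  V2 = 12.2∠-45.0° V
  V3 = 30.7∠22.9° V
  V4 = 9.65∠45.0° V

Step 1 — Convert each phasor to rectangular form:
  V1 = 28.5·(cos(135.8°) + j·sin(135.8°)) = -20.43 + j19.87 V
  V2 = 12.2·(cos(-45.0°) + j·sin(-45.0°)) = 8.627 - j8.627 V
  V3 = 30.7·(cos(22.9°) + j·sin(22.9°)) = 28.28 + j11.95 V
  V4 = 9.65·(cos(45.0°) + j·sin(45.0°)) = 6.824 + j6.824 V
Step 2 — Sum components: V_total = 23.3 + j30.01 V.
Step 3 — Convert to polar: |V_total| = 37.99 V, ∠V_total = 52.2°.

V_total = 37.99∠52.2° V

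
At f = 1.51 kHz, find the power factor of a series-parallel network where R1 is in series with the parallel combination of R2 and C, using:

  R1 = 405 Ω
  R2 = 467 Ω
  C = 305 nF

Step 1 — Angular frequency: ω = 2π·f = 2π·1510 = 9488 rad/s.
Step 2 — Component impedances:
  R1: Z = R = 405 Ω
  R2: Z = R = 467 Ω
  C: Z = 1/(jωC) = -j/(ω·C) = 0 - j345.6 Ω
Step 3 — Parallel branch: R2 || C = 1/(1/R2 + 1/C) = 165.2 - j223.3 Ω.
Step 4 — Series with R1: Z_total = R1 + (R2 || C) = 570.2 - j223.3 Ω = 612.4∠-21.4° Ω.
Step 5 — Power factor: PF = cos(φ) = Re(Z)/|Z| = 570.24/612.4 = 0.9312.
Step 6 — Type: Im(Z) = -223.3 ⇒ leading (phase φ = -21.4°).

PF = 0.9312 (leading, φ = -21.4°)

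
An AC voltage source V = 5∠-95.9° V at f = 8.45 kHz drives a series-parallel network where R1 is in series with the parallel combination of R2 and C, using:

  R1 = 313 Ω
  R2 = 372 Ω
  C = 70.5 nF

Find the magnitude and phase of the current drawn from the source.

Step 1 — Angular frequency: ω = 2π·f = 2π·8450 = 5.309e+04 rad/s.
Step 2 — Component impedances:
  R1: Z = R = 313 Ω
  R2: Z = R = 372 Ω
  C: Z = 1/(jωC) = -j/(ω·C) = 0 - j267.2 Ω
Step 3 — Parallel branch: R2 || C = 1/(1/R2 + 1/C) = 126.6 - j176.3 Ω.
Step 4 — Series with R1: Z_total = R1 + (R2 || C) = 439.6 - j176.3 Ω = 473.6∠-21.8° Ω.
Step 5 — Source phasor: V = 5∠-95.9° V = -0.514 - j4.974 V.
Step 6 — Ohm's law: I = V / Z_total = (-0.514 - j4.974) / (439.6 - j176.3) = 0.002901 - j0.01015 A.
Step 7 — Convert to polar: |I| = 0.01056 A, ∠I = -74.1°.

I = 0.01056∠-74.1° A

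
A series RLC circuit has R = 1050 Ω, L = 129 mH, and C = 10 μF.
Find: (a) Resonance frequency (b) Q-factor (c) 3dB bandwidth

Step 1 — Resonance condition Im(Z)=0 gives ω₀ = 1/√(LC).
Step 2 — ω₀ = 1/√(0.129·1e-05) = 880.5 rad/s.
Step 3 — f₀ = ω₀/(2π) = 140.1 Hz.
Step 4 — Series Q: Q = ω₀L/R = 880.5·0.129/1050 = 0.1082.
Step 5 — 3dB bandwidth: Δω = ω₀/Q = 8140 rad/s; BW = Δω/(2π) = 1295 Hz.

(a) f₀ = 140.1 Hz  (b) Q = 0.1082  (c) BW = 1295 Hz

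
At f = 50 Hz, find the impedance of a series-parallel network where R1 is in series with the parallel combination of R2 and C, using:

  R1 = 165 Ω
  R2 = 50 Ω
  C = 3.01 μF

Step 1 — Angular frequency: ω = 2π·f = 2π·50 = 314.2 rad/s.
Step 2 — Component impedances:
  R1: Z = R = 165 Ω
  R2: Z = R = 50 Ω
  C: Z = 1/(jωC) = -j/(ω·C) = 0 - j1058 Ω
Step 3 — Parallel branch: R2 || C = 1/(1/R2 + 1/C) = 49.89 - j2.359 Ω.
Step 4 — Series with R1: Z_total = R1 + (R2 || C) = 214.9 - j2.359 Ω = 214.9∠-0.6° Ω.

Z = 214.9 - j2.359 Ω = 214.9∠-0.6° Ω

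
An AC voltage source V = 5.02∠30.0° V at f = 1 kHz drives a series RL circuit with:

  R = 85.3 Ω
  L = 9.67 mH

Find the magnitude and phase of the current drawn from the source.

Step 1 — Angular frequency: ω = 2π·f = 2π·1000 = 6283 rad/s.
Step 2 — Component impedances:
  R: Z = R = 85.3 Ω
  L: Z = jωL = j·6283·0.00967 = 0 + j60.76 Ω
Step 3 — Series combination: Z_total = R + L = 85.3 + j60.76 Ω = 104.7∠35.5° Ω.
Step 4 — Source phasor: V = 5.02∠30.0° V = 4.347 + j2.51 V.
Step 5 — Ohm's law: I = V / Z_total = (4.347 + j2.51) / (85.3 + j60.76) = 0.04772 - j0.004563 A.
Step 6 — Convert to polar: |I| = 0.04793 A, ∠I = -5.5°.

I = 0.04793∠-5.5° A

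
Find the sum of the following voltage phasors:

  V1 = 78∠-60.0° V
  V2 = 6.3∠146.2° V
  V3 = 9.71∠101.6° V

Step 1 — Convert each phasor to rectangular form:
  V1 = 78·(cos(-60.0°) + j·sin(-60.0°)) = 39 - j67.55 V
  V2 = 6.3·(cos(146.2°) + j·sin(146.2°)) = -5.235 + j3.505 V
  V3 = 9.71·(cos(101.6°) + j·sin(101.6°)) = -1.952 + j9.512 V
Step 2 — Sum components: V_total = 31.81 - j54.53 V.
Step 3 — Convert to polar: |V_total| = 63.13 V, ∠V_total = -59.7°.

V_total = 63.13∠-59.7° V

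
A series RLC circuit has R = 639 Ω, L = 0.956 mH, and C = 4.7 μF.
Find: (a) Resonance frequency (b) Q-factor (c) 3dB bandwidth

Step 1 — Resonance: ω₀ = 1/√(LC) = 1/√(0.000956·4.7e-06) = 1.492e+04 rad/s.
Step 2 — f₀ = ω₀/(2π) = 2374 Hz.
Step 3 — Series Q: Q = ω₀L/R = 1.492e+04·0.000956/639 = 0.02232.
Step 4 — Bandwidth: Δω = ω₀/Q = 6.684e+05 rad/s; BW = Δω/(2π) = 1.064e+05 Hz.

(a) f₀ = 2374 Hz  (b) Q = 0.02232  (c) BW = 1.064e+05 Hz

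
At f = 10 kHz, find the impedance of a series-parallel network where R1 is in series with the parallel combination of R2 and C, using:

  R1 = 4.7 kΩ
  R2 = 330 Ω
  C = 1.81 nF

Step 1 — Angular frequency: ω = 2π·f = 2π·1e+04 = 6.283e+04 rad/s.
Step 2 — Component impedances:
  R1: Z = R = 4700 Ω
  R2: Z = R = 330 Ω
  C: Z = 1/(jωC) = -j/(ω·C) = 0 - j8793 Ω
Step 3 — Parallel branch: R2 || C = 1/(1/R2 + 1/C) = 329.5 - j12.37 Ω.
Step 4 — Series with R1: Z_total = R1 + (R2 || C) = 5030 - j12.37 Ω = 5030∠-0.1° Ω.

Z = 5030 - j12.37 Ω = 5030∠-0.1° Ω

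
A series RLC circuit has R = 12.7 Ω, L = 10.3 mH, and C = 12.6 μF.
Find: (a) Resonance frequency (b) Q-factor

Step 1 — Resonance condition Im(Z)=0 gives ω₀ = 1/√(LC).
Step 2 — ω₀ = 1/√(0.0103·1.26e-05) = 2776 rad/s.
Step 3 — f₀ = ω₀/(2π) = 441.8 Hz.
Step 4 — Series Q: Q = ω₀L/R = 2776·0.0103/12.7 = 2.251.

(a) f₀ = 441.8 Hz  (b) Q = 2.251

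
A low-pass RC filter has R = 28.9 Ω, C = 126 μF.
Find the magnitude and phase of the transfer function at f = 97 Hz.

Step 1 — Angular frequency: ω = 2π·97 = 609.5 rad/s.
Step 2 — Transfer function: H(jω) = 1/(1 + jωRC).
Step 3 — Denominator: 1 + jωRC = 1 + j·609.5·28.9·0.000126 = 1 + j2.219.
Step 4 — H = 0.1688 - j0.3745.
Step 5 — Magnitude: |H| = 0.4108 (-7.7 dB); phase: φ = -65.7°.

|H| = 0.4108 (-7.7 dB), φ = -65.7°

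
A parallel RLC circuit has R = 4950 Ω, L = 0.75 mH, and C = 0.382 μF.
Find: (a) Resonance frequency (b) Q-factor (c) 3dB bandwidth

Step 1 — Resonance: ω₀ = 1/√(LC) = 1/√(0.00075·3.82e-07) = 5.908e+04 rad/s.
Step 2 — f₀ = ω₀/(2π) = 9403 Hz.
Step 3 — Parallel Q: Q = R/(ω₀L) = 4950/(5.908e+04·0.00075) = 111.7.
Step 4 — Bandwidth: Δω = ω₀/Q = 528.8 rad/s; BW = Δω/(2π) = 84.17 Hz.

(a) f₀ = 9403 Hz  (b) Q = 111.7  (c) BW = 84.17 Hz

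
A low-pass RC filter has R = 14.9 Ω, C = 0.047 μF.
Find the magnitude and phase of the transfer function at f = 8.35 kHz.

Step 1 — Angular frequency: ω = 2π·8350 = 5.246e+04 rad/s.
Step 2 — Transfer function: H(jω) = 1/(1 + jωRC).
Step 3 — Denominator: 1 + jωRC = 1 + j·5.246e+04·14.9·4.7e-08 = 1 + j0.03674.
Step 4 — H = 0.9987 - j0.03669.
Step 5 — Magnitude: |H| = 0.9993 (-0.0 dB); phase: φ = -2.1°.

|H| = 0.9993 (-0.0 dB), φ = -2.1°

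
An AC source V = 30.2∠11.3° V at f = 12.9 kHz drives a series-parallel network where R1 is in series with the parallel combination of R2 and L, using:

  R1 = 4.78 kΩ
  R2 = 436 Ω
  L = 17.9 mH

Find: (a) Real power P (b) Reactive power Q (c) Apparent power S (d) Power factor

Step 1 — Angular frequency: ω = 2π·f = 2π·1.29e+04 = 8.105e+04 rad/s.
Step 2 — Component impedances:
  R1: Z = R = 4780 Ω
  R2: Z = R = 436 Ω
  L: Z = jωL = j·8.105e+04·0.0179 = 0 + j1451 Ω
Step 3 — Parallel branch: R2 || L = 1/(1/R2 + 1/L) = 399.9 + j120.2 Ω.
Step 4 — Series with R1: Z_total = R1 + (R2 || L) = 5180 + j120.2 Ω = 5181∠1.3° Ω.
Step 5 — Source phasor: V = 30.2∠11.3° V = 29.61 + j5.918 V.
Step 6 — Current: I = V / Z = 0.005741 + j0.001009 A = 0.005829∠10.0° A.
Step 7 — Complex power: S = V·I* = 0.176 + j0.004083 VA.
Step 8 — Real power: P = Re(S) = 0.176 W.
Step 9 — Reactive power: Q = Im(S) = 0.004083 VAR.
Step 10 — Apparent power: |S| = 0.176 VA.
Step 11 — Power factor: PF = P/|S| = 0.9997 (lagging).

(a) P = 0.176 W  (b) Q = 0.004083 VAR  (c) S = 0.176 VA  (d) PF = 0.9997 (lagging)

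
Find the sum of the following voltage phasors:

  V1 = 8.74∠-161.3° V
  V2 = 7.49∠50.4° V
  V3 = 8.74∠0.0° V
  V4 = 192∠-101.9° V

Step 1 — Convert each phasor to rectangular form:
  V1 = 8.74·(cos(-161.3°) + j·sin(-161.3°)) = -8.279 - j2.802 V
  V2 = 7.49·(cos(50.4°) + j·sin(50.4°)) = 4.774 + j5.771 V
  V3 = 8.74·(cos(0.0°) + j·sin(0.0°)) = 8.74 V
  V4 = 192·(cos(-101.9°) + j·sin(-101.9°)) = -39.59 - j187.9 V
Step 2 — Sum components: V_total = -34.36 - j184.9 V.
Step 3 — Convert to polar: |V_total| = 188.1 V, ∠V_total = -100.5°.

V_total = 188.1∠-100.5° V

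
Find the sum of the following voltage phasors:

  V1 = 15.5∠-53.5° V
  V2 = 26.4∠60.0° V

Step 1 — Convert each phasor to rectangular form:
  V1 = 15.5·(cos(-53.5°) + j·sin(-53.5°)) = 9.22 - j12.46 V
  V2 = 26.4·(cos(60.0°) + j·sin(60.0°)) = 13.2 + j22.86 V
Step 2 — Sum components: V_total = 22.42 + j10.4 V.
Step 3 — Convert to polar: |V_total| = 24.72 V, ∠V_total = 24.9°.

V_total = 24.72∠24.9° V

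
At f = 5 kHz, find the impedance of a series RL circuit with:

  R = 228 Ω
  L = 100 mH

Step 1 — Angular frequency: ω = 2π·f = 2π·5000 = 3.142e+04 rad/s.
Step 2 — Component impedances:
  R: Z = R = 228 Ω
  L: Z = jωL = j·3.142e+04·0.1 = 0 + j3142 Ω
Step 3 — Series combination: Z_total = R + L = 228 + j3142 Ω = 3150∠85.8° Ω.

Z = 228 + j3142 Ω = 3150∠85.8° Ω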